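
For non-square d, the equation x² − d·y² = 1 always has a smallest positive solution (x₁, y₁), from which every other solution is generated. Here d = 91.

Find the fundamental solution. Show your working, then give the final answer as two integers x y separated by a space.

1574 165

d=91: √d = [9; 1,1,5,1,5,1,1,18] (ℓ=8, even), read p_7/q_7
i=0: a=9 ⇒ p=9, q=1
i=1: a=1 ⇒ p=10, q=1
…
i=3: a=5 ⇒ p=105, q=11
…
i=5: a=5 ⇒ p=725, q=76
i=6: a=1 ⇒ p=849, q=89
i=7: a=1 ⇒ p=1574, q=165
(x₁, y₁) = (1574, 165);  1574² − 91·165² = 1 ✓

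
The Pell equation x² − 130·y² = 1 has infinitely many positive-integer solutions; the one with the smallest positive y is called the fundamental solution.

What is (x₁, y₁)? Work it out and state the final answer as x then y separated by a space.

√130 → a₀=11, period (2,2,22); ℓ=3 odd so k=5
k=0  a_k=11  p_k/q_k = 11/1
…
k=4  a_k=2  p_k/q_k = 2611/229
k=5  a_k=2  p_k/q_k = 6499/570
(x₁, y₁) = (6499, 570);  6499² − 130·570² = 1 ✓

6499 570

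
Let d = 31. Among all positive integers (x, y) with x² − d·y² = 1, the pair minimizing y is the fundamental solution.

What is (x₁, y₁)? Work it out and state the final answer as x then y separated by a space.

√31 = [5; 1,1,3,5,3,1,1,10, …], period ℓ=8 (even) → k=7
a_0=5:  p_0=5·1+0=5,  q_0=5·0+1=1
a_1=1:  p_1=1·5+1=6,  q_1=1·1+0=1
a_2=1:  p_2=1·6+5=11,  q_2=1·1+1=2
a_3=3:  p_3=3·11+6=39,  q_3=3·2+1=7
a_4=5:  p_4=5·39+11=206,  q_4=5·7+2=37
a_5=3:  p_5=3·206+39=657,  q_5=3·37+7=118
a_6=1:  p_6=1·657+206=863,  q_6=1·118+37=155
a_7=1:  p_7=1·863+657=1520,  q_7=1·155+118=273
(x₁, y₁) = (1520, 273);  1520² − 31·273² = 1 ✓

1520 273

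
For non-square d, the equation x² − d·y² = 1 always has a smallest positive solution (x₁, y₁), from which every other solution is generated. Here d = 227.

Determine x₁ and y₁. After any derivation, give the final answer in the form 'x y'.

[15; 15,30] for √227; ℓ=2 ⇒ convergent index 1
i=0: a=15 ⇒ p=15, q=1
i=1: a=15 ⇒ p=226, q=15
→ (226, 15).  Check: 226²=51076, 227·15²=51075, difference 1.

226 15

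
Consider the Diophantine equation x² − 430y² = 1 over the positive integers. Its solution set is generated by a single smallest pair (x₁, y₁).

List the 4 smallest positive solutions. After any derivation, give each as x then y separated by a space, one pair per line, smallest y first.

d=430: √d = [20; 1,2,1,3,1,…,2,1,40] (ℓ=14, even), read p_13/q_13
step 0: (20, 1)  from 20·(1,0) + (0,1)
step 1: (21, 1)  from 1·(20,1) + (1,0)
…
step 4: (311, 15)  from 3·(83,4) + (62,3)
step 5: (394, 19)  from 1·(311,15) + (83,4)
step 6: (2675, 129)  from 6·(394,19) + (311,15)
step 7: (21794, 1051)  from 8·(2675,129) + (394,19)
…
step 9: (155233, 7486)  from 1·(133439,6435) + (21794,1051)
step 10: (599138, 28893)  from 3·(155233,7486) + (133439,6435)
step 11: (754371, 36379)  from 1·(599138,28893) + (155233,7486)
step 12: (2107880, 101651)  from 2·(754371,36379) + (599138,28893)
step 13: (2862251, 138030)  from 1·(2107880,101651) + (754371,36379)
→ (2862251, 138030).  Check: 2862251²=8192480787001, 430·138030²=8192480787000, difference 1.
(2862251+138030√430)^2 = 16384961574001 + 790153011060√430
(2862251+138030√430)^3 = 93795745300289010251 + 4523232492118854090√430
(2862251+138030√430)^4 = 536933931562978654798296001 + 25893253447598574322902120√430

2862251 138030
16384961574001 790153011060
93795745300289010251 4523232492118854090
536933931562978654798296001 25893253447598574322902120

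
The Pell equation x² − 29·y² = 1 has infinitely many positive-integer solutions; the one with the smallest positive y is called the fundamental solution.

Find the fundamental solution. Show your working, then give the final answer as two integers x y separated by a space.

d=29: √d = [5; 2,1,1,2,10] (ℓ=5, odd), read p_9/q_9
i=0: a=5 ⇒ p=5, q=1
…
i=5: a=10 ⇒ p=727, q=135
i=6: a=2 ⇒ p=1524, q=283
i=7: a=1 ⇒ p=2251, q=418
i=8: a=1 ⇒ p=3775, q=701
i=9: a=2 ⇒ p=9801, q=1820
→ (9801, 1820).  Check: 9801²=96059601, 29·1820²=96059600, difference 1.

9801 1820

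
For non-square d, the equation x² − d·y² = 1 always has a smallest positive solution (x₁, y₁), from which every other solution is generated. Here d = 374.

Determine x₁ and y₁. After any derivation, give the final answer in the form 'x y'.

d=374: √d = [19; 2,1,18,1,2,38] (ℓ=6, even), read p_5/q_5
step 0: (19, 1)  from 19·(1,0) + (0,1)
…
step 2: (58, 3)  from 1·(39,2) + (19,1)
…
step 4: (1141, 59)  from 1·(1083,56) + (58,3)
step 5: (3365, 174)  from 2·(1141,59) + (1083,56)
(x₁, y₁) = (3365, 174);  3365² − 374·174² = 1 ✓

3365 174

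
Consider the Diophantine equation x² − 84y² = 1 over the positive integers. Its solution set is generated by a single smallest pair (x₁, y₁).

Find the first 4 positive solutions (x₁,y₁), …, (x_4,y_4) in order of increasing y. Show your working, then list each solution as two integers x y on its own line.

55 6
6049 660
665335 72594
73180801 7984680

√84 = [9; 6,18, …], period ℓ=2 (even) → k=1
a_0=9:  p_0=9·1+0=9,  q_0=9·0+1=1
a_1=6:  p_1=6·9+1=55,  q_1=6·1+0=6
fundamental: x₁=55, y₁=6  (since 3025 − 84·36 = 1)
k=2:  x_2 = 55·55+84·6·6 = 6049,  y_2 = 55·6+6·55 = 660
k=3:  x_3 = 55·6049+84·6·660 = 665335,  y_3 = 55·660+6·6049 = 72594
k=4:  x_4 = 55·665335+84·6·72594 = 73180801,  y_4 = 55·72594+6·665335 = 7984680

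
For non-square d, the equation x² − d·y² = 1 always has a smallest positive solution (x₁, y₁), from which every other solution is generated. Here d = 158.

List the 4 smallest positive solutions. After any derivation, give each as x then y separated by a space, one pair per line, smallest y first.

7743 616
119908097 9539376
1856896782399 147726776120
28755903452322817 2287696845454944

√158 = [12; 1,1,3,12,3,1,1,24, …], period ℓ=8 (even) → k=7
step 0: (12, 1)  from 12·(1,0) + (0,1)
step 1: (13, 1)  from 1·(12,1) + (1,0)
…
step 3: (88, 7)  from 3·(25,2) + (13,1)
step 4: (1081, 86)  from 12·(88,7) + (25,2)
…
step 6: (4412, 351)  from 1·(3331,265) + (1081,86)
step 7: (7743, 616)  from 1·(4412,351) + (3331,265)
fundamental: x₁=7743, y₁=616  (since 59954049 − 158·379456 = 1)
(7743+616√158)^2 = 119908097 + 9539376√158
(7743+616√158)^3 = 1856896782399 + 147726776120√158
(7743+616√158)^4 = 28755903452322817 + 2287696845454944√158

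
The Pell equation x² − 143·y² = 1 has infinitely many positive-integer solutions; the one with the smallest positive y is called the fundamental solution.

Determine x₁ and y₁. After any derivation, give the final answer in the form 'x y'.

12 1

[11; 1,22] for √143; ℓ=2 ⇒ convergent index 1
k=0  a_k=11  p_k/q_k = 11/1
k=1  a_k=1  p_k/q_k = 12/1
→ (12, 1).  Check: 12²=144, 143·1²=143, difference 1.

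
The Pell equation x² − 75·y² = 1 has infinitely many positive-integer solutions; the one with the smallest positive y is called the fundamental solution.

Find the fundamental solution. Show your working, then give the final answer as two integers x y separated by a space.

26 3

√75 = [8; 1,1,1,16, …], period ℓ=4 (even) → k=3
a_0=8:  p_0=8·1+0=8,  q_0=8·0+1=1
a_1=1:  p_1=1·8+1=9,  q_1=1·1+0=1
a_2=1:  p_2=1·9+8=17,  q_2=1·1+1=2
a_3=1:  p_3=1·17+9=26,  q_3=1·2+1=3
fundamental: x₁=26, y₁=3  (since 676 − 75·9 = 1)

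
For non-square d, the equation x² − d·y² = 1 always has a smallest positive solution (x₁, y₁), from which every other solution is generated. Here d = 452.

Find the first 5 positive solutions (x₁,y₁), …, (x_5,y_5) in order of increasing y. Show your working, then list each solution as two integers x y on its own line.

1204353 56648
2900932297217 136448377488
6987493029899166849 328664025545553880
16830816386073401651890177 791655010315592455701792
40540488414026331506287881514113 1906864173276900777578095047272

√452 → a₀=21, period (3,1,5,3,10,3,5,1,3,42); ℓ=10 even so k=9
step 0: (21, 1)  from 21·(1,0) + (0,1)
step 1: (64, 3)  from 3·(21,1) + (1,0)
…
step 3: (489, 23)  from 5·(85,4) + (64,3)
step 4: (1552, 73)  from 3·(489,23) + (85,4)
…
step 8: (313483, 14745)  from 1·(263904,12413) + (49579,2332)
step 9: (1204353, 56648)  from 3·(313483,14745) + (263904,12413)
(x₁, y₁) = (1204353, 56648);  1204353² − 452·56648² = 1 ✓
k=2:  x_2 = 1204353·1204353+452·56648·56648 = 2900932297217,  y_2 = 1204353·56648+56648·1204353 = 136448377488
k=3:  x_3 = 1204353·2900932297217+452·56648·136448377488 = 6987493029899166849,  y_3 = 1204353·136448377488+56648·2900932297217 = 328664025545553880
k=4:  x_4 = 1204353·6987493029899166849+452·56648·328664025545553880 = 16830816386073401651890177,  y_4 = 1204353·328664025545553880+56648·6987493029899166849 = 791655010315592455701792
k=5:  x_5 = 1204353·16830816386073401651890177+452·56648·791655010315592455701792 = 40540488414026331506287881514113,  y_5 = 1204353·791655010315592455701792+56648·16830816386073401651890177 = 1906864173276900777578095047272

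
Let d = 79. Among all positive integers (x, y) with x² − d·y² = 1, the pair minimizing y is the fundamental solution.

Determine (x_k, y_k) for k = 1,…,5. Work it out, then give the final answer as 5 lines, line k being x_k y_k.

√79 = [8; 1,7,1,16, …], period ℓ=4 (even) → k=3
a_0=8:  p_0=8·1+0=8,  q_0=8·0+1=1
…
a_2=7:  p_2=7·9+8=71,  q_2=7·1+1=8
a_3=1:  p_3=1·71+9=80,  q_3=1·8+1=9
→ (80, 9).  Check: 80²=6400, 79·9²=6399, difference 1.
(x_2, y_2) = (80·80 + 79·9·9, 80·9 + 9·80) = (12799, 1440)
(x_3, y_3) = (80·12799 + 79·9·1440, 80·1440 + 9·12799) = (2047760, 230391)
(x_4, y_4) = (80·2047760 + 79·9·230391, 80·230391 + 9·2047760) = (327628801, 36861120)
(x_5, y_5) = (80·327628801 + 79·9·36861120, 80·36861120 + 9·327628801) = (52418560400, 5897548809)

80 9
12799 1440
2047760 230391
327628801 36861120
52418560400 5897548809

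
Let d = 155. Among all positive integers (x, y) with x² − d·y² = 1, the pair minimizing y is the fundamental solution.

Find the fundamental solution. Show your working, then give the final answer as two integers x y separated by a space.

√155 → a₀=12, period (2,4,2,24); ℓ=4 even so k=3
i=0: a=12 ⇒ p=12, q=1
i=1: a=2 ⇒ p=25, q=2
i=2: a=4 ⇒ p=112, q=9
i=3: a=2 ⇒ p=249, q=20
→ (249, 20).  Check: 249²=62001, 155·20²=62000, difference 1.

249 20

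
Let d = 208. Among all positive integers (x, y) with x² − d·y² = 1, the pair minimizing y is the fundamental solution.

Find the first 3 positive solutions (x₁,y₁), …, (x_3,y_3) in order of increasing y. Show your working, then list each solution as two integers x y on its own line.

√208 → a₀=14, period (2,2,1,2,2,28); ℓ=6 even so k=5
step 0: (14, 1)  from 14·(1,0) + (0,1)
…
step 2: (72, 5)  from 2·(29,2) + (14,1)
step 3: (101, 7)  from 1·(72,5) + (29,2)
step 4: (274, 19)  from 2·(101,7) + (72,5)
step 5: (649, 45)  from 2·(274,19) + (101,7)
→ (649, 45).  Check: 649²=421201, 208·45²=421200, difference 1.
k=2:  x_2 = 649·649+208·45·45 = 842401,  y_2 = 649·45+45·649 = 58410
k=3:  x_3 = 649·842401+208·45·58410 = 1093435849,  y_3 = 649·58410+45·842401 = 75816135

649 45
842401 58410
1093435849 75816135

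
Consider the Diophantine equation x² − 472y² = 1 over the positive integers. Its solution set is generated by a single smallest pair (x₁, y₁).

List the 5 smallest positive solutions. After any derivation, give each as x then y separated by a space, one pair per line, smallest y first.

√472 = [21; 1,2,1,1,1,…,2,1,42, …], period ℓ=14 (even) → k=13
a_0=21:  p_0=21·1+0=21,  q_0=21·0+1=1
…
a_4=1:  p_4=1·87+65=152,  q_4=1·4+3=7
a_5=1:  p_5=1·152+87=239,  q_5=1·7+4=11
a_6=4:  p_6=4·239+152=1108,  q_6=4·11+7=51
…
a_9=1:  p_9=1·24224+5779=30003,  q_9=1·1115+266=1381
…
a_12=2:  p_12=2·84230+54227=222687,  q_12=2·3877+2496=10250
a_13=1:  p_13=1·222687+84230=306917,  q_13=1·10250+3877=14127
(x₁, y₁) = (306917, 14127);  306917² − 472·14127² = 1 ✓
(306917+14127√472)^2 = 188396089777 + 8671632918√472
(306917+14127√472)^3 = 115643925371868101 + 5322943120573485√472
(306917+14127√472)^4 = 70986173286526887819457 + 3267403467465432958572√472
(306917+14127√472)^5 = 43573726693046301732396700037 + 2005643340042853631571511563√472

306917 14127
188396089777 8671632918
115643925371868101 5322943120573485
70986173286526887819457 3267403467465432958572
43573726693046301732396700037 2005643340042853631571511563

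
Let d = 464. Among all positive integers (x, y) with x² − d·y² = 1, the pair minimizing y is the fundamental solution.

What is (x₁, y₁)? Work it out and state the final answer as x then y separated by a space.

9801 455

√464 → a₀=21, period (1,1,5,1,1,1,5,1,1,42); ℓ=10 even so k=9
a_0=21:  p_0=21·1+0=21,  q_0=21·0+1=1
a_1=1:  p_1=1·21+1=22,  q_1=1·1+0=1
a_2=1:  p_2=1·22+21=43,  q_2=1·1+1=2
a_3=5:  p_3=5·43+22=237,  q_3=5·2+1=11
a_4=1:  p_4=1·237+43=280,  q_4=1·11+2=13
a_5=1:  p_5=1·280+237=517,  q_5=1·13+11=24
a_6=1:  p_6=1·517+280=797,  q_6=1·24+13=37
a_7=5:  p_7=5·797+517=4502,  q_7=5·37+24=209
a_8=1:  p_8=1·4502+797=5299,  q_8=1·209+37=246
a_9=1:  p_9=1·5299+4502=9801,  q_9=1·246+209=455
→ (9801, 455).  Check: 9801²=96059601, 464·455²=96059600, difference 1.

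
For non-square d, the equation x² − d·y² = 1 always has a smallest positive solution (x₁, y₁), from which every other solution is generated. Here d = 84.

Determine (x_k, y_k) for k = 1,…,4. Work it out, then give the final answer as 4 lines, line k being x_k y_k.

55 6
6049 660
665335 72594
73180801 7984680

[9; 6,18] for √84; ℓ=2 ⇒ convergent index 1
a_0=9:  p_0=9·1+0=9,  q_0=9·0+1=1
a_1=6:  p_1=6·9+1=55,  q_1=6·1+0=6
(x₁, y₁) = (55, 6);  55² − 84·6² = 1 ✓
(55+6√84)^2 = 6049 + 660√84
(55+6√84)^3 = 665335 + 72594√84
(55+6√84)^4 = 73180801 + 7984680√84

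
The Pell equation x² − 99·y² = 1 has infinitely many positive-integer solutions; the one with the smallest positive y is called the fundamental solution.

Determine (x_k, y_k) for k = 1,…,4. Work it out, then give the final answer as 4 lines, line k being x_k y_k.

d=99: √d = [9; 1,18] (ℓ=2, even), read p_1/q_1
a_0=9:  p_0=9·1+0=9,  q_0=9·0+1=1
a_1=1:  p_1=1·9+1=10,  q_1=1·1+0=1
fundamental: x₁=10, y₁=1  (since 100 − 99·1 = 1)
n=2: (10,1)∘(10,1) = (10·10+99·1·1, 10·1+1·10) = (199,20)
n=3: (199,20)∘(10,1) = (10·199+99·1·20, 10·20+1·199) = (3970,399)
n=4: (3970,399)∘(10,1) = (10·3970+99·1·399, 10·399+1·3970) = (79201,7960)

10 1
199 20
3970 399
79201 7960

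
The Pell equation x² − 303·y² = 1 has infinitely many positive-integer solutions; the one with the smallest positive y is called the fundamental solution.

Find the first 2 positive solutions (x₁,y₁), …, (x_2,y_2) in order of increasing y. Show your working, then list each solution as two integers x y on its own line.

√303 = [17; 2,2,5,2,2,34, …], period ℓ=6 (even) → k=5
step 0: (17, 1)  from 17·(1,0) + (0,1)
…
step 3: (470, 27)  from 5·(87,5) + (35,2)
step 4: (1027, 59)  from 2·(470,27) + (87,5)
step 5: (2524, 145)  from 2·(1027,59) + (470,27)
(x₁, y₁) = (2524, 145);  2524² − 303·145² = 1 ✓
n=2: (2524,145)∘(2524,145) = (2524·2524+303·145·145, 2524·145+145·2524) = (12741151,731960)

2524 145
12741151 731960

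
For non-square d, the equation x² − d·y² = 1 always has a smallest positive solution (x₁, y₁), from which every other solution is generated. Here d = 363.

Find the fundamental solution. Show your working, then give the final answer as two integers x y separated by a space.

362 19

√363 → a₀=19, period (19,38); ℓ=2 even so k=1
step 0: (19, 1)  from 19·(1,0) + (0,1)
step 1: (362, 19)  from 19·(19,1) + (1,0)
→ (362, 19).  Check: 362²=131044, 363·19²=131043, difference 1.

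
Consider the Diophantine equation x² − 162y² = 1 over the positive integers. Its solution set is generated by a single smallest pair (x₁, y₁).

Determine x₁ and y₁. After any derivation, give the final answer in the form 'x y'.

d=162: √d = [12; 1,2,1,2,12,2,1,2,1,24] (ℓ=10, even), read p_9/q_9
a_0=12:  p_0=12·1+0=12,  q_0=12·0+1=1
a_1=1:  p_1=1·12+1=13,  q_1=1·1+0=1
a_2=2:  p_2=2·13+12=38,  q_2=2·1+1=3
a_3=1:  p_3=1·38+13=51,  q_3=1·3+1=4
a_4=2:  p_4=2·51+38=140,  q_4=2·4+3=11
a_5=12:  p_5=12·140+51=1731,  q_5=12·11+4=136
a_6=2:  p_6=2·1731+140=3602,  q_6=2·136+11=283
a_7=1:  p_7=1·3602+1731=5333,  q_7=1·283+136=419
a_8=2:  p_8=2·5333+3602=14268,  q_8=2·419+283=1121
a_9=1:  p_9=1·14268+5333=19601,  q_9=1·1121+419=1540
→ (19601, 1540).  Check: 19601²=384199201, 162·1540²=384199200, difference 1.

19601 1540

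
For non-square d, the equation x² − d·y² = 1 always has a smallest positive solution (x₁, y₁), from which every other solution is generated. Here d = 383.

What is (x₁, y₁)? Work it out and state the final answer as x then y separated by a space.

[19; 1,1,3,19,3,1,1,38] for √383; ℓ=8 ⇒ convergent index 7
step 0: (19, 1)  from 19·(1,0) + (0,1)
…
step 6: (10705, 547)  from 1·(8063,412) + (2642,135)
step 7: (18768, 959)  from 1·(10705,547) + (8063,412)
fundamental: x₁=18768, y₁=959  (since 352237824 − 383·919681 = 1)

18768 959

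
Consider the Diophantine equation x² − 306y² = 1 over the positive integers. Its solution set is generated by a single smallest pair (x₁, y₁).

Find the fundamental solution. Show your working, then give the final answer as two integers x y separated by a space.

√306 = [17; 2,34, …], period ℓ=2 (even) → k=1
k=0  a_k=17  p_k/q_k = 17/1
k=1  a_k=2  p_k/q_k = 35/2
fundamental: x₁=35, y₁=2  (since 1225 − 306·4 = 1)

35 2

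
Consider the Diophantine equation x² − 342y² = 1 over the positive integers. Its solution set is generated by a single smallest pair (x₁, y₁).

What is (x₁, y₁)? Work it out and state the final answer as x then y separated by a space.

37 2

d=342: √d = [18; 2,36] (ℓ=2, even), read p_1/q_1
k=0  a_k=18  p_k/q_k = 18/1
k=1  a_k=2  p_k/q_k = 37/2
fundamental: x₁=37, y₁=2  (since 1369 − 342·4 = 1)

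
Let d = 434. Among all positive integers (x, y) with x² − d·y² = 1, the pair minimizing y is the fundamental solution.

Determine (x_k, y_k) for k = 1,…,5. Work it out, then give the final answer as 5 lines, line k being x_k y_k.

√434 = [20; 1,4,1,40, …], period ℓ=4 (even) → k=3
k=0  a_k=20  p_k/q_k = 20/1
k=1  a_k=1  p_k/q_k = 21/1
k=2  a_k=4  p_k/q_k = 104/5
k=3  a_k=1  p_k/q_k = 125/6
→ (125, 6).  Check: 125²=15625, 434·6²=15624, difference 1.
(x_2, y_2) = (125·125 + 434·6·6, 125·6 + 6·125) = (31249, 1500)
(x_3, y_3) = (125·31249 + 434·6·1500, 125·1500 + 6·31249) = (7812125, 374994)
(x_4, y_4) = (125·7812125 + 434·6·374994, 125·374994 + 6·7812125) = (1953000001, 93747000)
(x_5, y_5) = (125·1953000001 + 434·6·93747000, 125·93747000 + 6·1953000001) = (488242188125, 23436375006)

125 6
31249 1500
7812125 374994
1953000001 93747000
488242188125 23436375006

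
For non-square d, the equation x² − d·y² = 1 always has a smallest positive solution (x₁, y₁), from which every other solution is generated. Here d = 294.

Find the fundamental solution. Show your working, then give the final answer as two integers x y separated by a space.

d=294: √d = [17; 6,1,4,1,6,34] (ℓ=6, even), read p_5/q_5
k=0  a_k=17  p_k/q_k = 17/1
k=1  a_k=6  p_k/q_k = 103/6
k=2  a_k=1  p_k/q_k = 120/7
k=3  a_k=4  p_k/q_k = 583/34
k=4  a_k=1  p_k/q_k = 703/41
k=5  a_k=6  p_k/q_k = 4801/280
fundamental: x₁=4801, y₁=280  (since 23049601 − 294·78400 = 1)

4801 280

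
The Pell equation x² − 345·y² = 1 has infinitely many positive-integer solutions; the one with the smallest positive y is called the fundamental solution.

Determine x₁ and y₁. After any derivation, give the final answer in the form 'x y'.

d=345: √d = [18; 1,1,2,1,6,1,2,1,1,36] (ℓ=10, even), read p_9/q_9
i=0: a=18 ⇒ p=18, q=1
i=1: a=1 ⇒ p=19, q=1
…
i=4: a=1 ⇒ p=130, q=7
…
i=6: a=1 ⇒ p=1003, q=54
…
i=8: a=1 ⇒ p=3882, q=209
i=9: a=1 ⇒ p=6761, q=364
→ (6761, 364).  Check: 6761²=45711121, 345·364²=45711120, difference 1.

6761 364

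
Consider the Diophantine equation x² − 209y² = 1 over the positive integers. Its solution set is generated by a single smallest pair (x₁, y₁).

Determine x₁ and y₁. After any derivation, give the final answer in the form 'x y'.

46551 3220

√209 → a₀=14, period (2,5,3,2,3,5,2,28); ℓ=8 even so k=7
k=0  a_k=14  p_k/q_k = 14/1
…
k=2  a_k=5  p_k/q_k = 159/11
k=3  a_k=3  p_k/q_k = 506/35
…
k=5  a_k=3  p_k/q_k = 4019/278
k=6  a_k=5  p_k/q_k = 21266/1471
k=7  a_k=2  p_k/q_k = 46551/3220
(x₁, y₁) = (46551, 3220);  46551² − 209·3220² = 1 ✓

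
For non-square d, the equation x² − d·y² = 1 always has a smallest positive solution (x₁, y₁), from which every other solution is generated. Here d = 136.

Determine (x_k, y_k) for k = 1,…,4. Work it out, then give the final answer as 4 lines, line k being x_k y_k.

35 3
2449 210
171395 14697
11995201 1028580

√136 = [11; 1,1,1,22, …], period ℓ=4 (even) → k=3
a_0=11:  p_0=11·1+0=11,  q_0=11·0+1=1
…
a_2=1:  p_2=1·12+11=23,  q_2=1·1+1=2
a_3=1:  p_3=1·23+12=35,  q_3=1·2+1=3
(x₁, y₁) = (35, 3);  35² − 136·3² = 1 ✓
n=2: (35,3)∘(35,3) = (35·35+136·3·3, 35·3+3·35) = (2449,210)
n=3: (2449,210)∘(35,3) = (35·2449+136·3·210, 35·210+3·2449) = (171395,14697)
n=4: (171395,14697)∘(35,3) = (35·171395+136·3·14697, 35·14697+3·171395) = (11995201,1028580)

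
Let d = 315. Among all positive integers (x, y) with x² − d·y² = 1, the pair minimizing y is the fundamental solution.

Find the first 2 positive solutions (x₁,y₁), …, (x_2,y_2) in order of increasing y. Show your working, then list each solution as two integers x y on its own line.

71 4
10081 568

√315 = [17; 1,2,1,34, …], period ℓ=4 (even) → k=3
k=0  a_k=17  p_k/q_k = 17/1
…
k=2  a_k=2  p_k/q_k = 53/3
k=3  a_k=1  p_k/q_k = 71/4
(x₁, y₁) = (71, 4);  71² − 315·4² = 1 ✓
(71+4√315)^2 = 10081 + 568√315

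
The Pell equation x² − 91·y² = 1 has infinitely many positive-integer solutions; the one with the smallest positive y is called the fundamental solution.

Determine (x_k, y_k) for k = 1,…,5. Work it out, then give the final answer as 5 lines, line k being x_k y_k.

1574 165
4954951 519420
15598184174 1635133995
49103078824801 5147401296840
154576476542289374 16204017647318325

d=91: √d = [9; 1,1,5,1,5,1,1,18] (ℓ=8, even), read p_7/q_7
step 0: (9, 1)  from 9·(1,0) + (0,1)
step 1: (10, 1)  from 1·(9,1) + (1,0)
step 2: (19, 2)  from 1·(10,1) + (9,1)
step 3: (105, 11)  from 5·(19,2) + (10,1)
step 4: (124, 13)  from 1·(105,11) + (19,2)
…
step 6: (849, 89)  from 1·(725,76) + (124,13)
step 7: (1574, 165)  from 1·(849,89) + (725,76)
fundamental: x₁=1574, y₁=165  (since 2477476 − 91·27225 = 1)
n=2: (1574,165)∘(1574,165) = (1574·1574+91·165·165, 1574·165+165·1574) = (4954951,519420)
n=3: (4954951,519420)∘(1574,165) = (1574·4954951+91·165·519420, 1574·519420+165·4954951) = (15598184174,1635133995)
n=4: (15598184174,1635133995)∘(1574,165) = (1574·15598184174+91·165·1635133995, 1574·1635133995+165·15598184174) = (49103078824801,5147401296840)
n=5: (49103078824801,5147401296840)∘(1574,165) = (1574·49103078824801+91·165·5147401296840, 1574·5147401296840+165·49103078824801) = (154576476542289374,16204017647318325)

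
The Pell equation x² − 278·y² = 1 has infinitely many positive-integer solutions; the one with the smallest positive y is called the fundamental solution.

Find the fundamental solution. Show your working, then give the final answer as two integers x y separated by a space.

√278 = [16; 1,2,16,2,1,32, …], period ℓ=6 (even) → k=5
i=0: a=16 ⇒ p=16, q=1
i=1: a=1 ⇒ p=17, q=1
…
i=3: a=16 ⇒ p=817, q=49
i=4: a=2 ⇒ p=1684, q=101
i=5: a=1 ⇒ p=2501, q=150
(x₁, y₁) = (2501, 150);  2501² − 278·150² = 1 ✓

2501 150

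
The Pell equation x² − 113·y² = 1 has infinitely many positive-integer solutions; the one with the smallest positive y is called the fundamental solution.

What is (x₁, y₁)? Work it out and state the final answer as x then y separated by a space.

1204353 113296

√113 → a₀=10, period (1,1,1,2,2,1,1,1,20); ℓ=9 odd so k=17
a_0=10:  p_0=10·1+0=10,  q_0=10·0+1=1
…
a_2=1:  p_2=1·11+10=21,  q_2=1·1+1=2
…
a_8=1:  p_8=1·489+287=776,  q_8=1·46+27=73
…
a_12=1:  p_12=1·32794+16785=49579,  q_12=1·3085+1579=4664
…
a_16=1:  p_16=1·445435+313483=758918,  q_16=1·41903+29490=71393
a_17=1:  p_17=1·758918+445435=1204353,  q_17=1·71393+41903=113296
→ (1204353, 113296).  Check: 1204353²=1450466148609, 113·113296²=1450466148608, difference 1.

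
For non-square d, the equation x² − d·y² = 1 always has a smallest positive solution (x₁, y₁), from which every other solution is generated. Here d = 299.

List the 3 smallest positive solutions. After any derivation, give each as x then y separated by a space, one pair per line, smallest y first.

415 24
344449 19920
285892255 16533576

√299 → a₀=17, period (3,2,3,34); ℓ=4 even so k=3
i=0: a=17 ⇒ p=17, q=1
…
i=2: a=2 ⇒ p=121, q=7
i=3: a=3 ⇒ p=415, q=24
(x₁, y₁) = (415, 24);  415² − 299·24² = 1 ✓
(x_2, y_2) = (415·415 + 299·24·24, 415·24 + 24·415) = (344449, 19920)
(x_3, y_3) = (415·344449 + 299·24·19920, 415·19920 + 24·344449) = (285892255, 16533576)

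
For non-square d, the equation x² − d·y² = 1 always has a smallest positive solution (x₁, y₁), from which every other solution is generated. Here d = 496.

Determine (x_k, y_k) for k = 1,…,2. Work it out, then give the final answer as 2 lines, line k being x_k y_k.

4620799 207480
42703566796801 1917446753040

[22; 3,1,2,4,1,…,1,3,44] for √496; ℓ=16 ⇒ convergent index 15
a_0=22:  p_0=22·1+0=22,  q_0=22·0+1=1
a_1=3:  p_1=3·22+1=67,  q_1=3·1+0=3
…
a_3=2:  p_3=2·89+67=245,  q_3=2·4+3=11
a_4=4:  p_4=4·245+89=1069,  q_4=4·11+4=48
a_5=1:  p_5=1·1069+245=1314,  q_5=1·48+11=59
…
a_7=2:  p_7=2·2383+1314=6080,  q_7=2·107+59=273
a_8=2:  p_8=2·6080+2383=14543,  q_8=2·273+107=653
…
a_11=1:  p_11=1·49709+35166=84875,  q_11=1·2232+1579=3811
a_12=4:  p_12=4·84875+49709=389209,  q_12=4·3811+2232=17476
a_13=2:  p_13=2·389209+84875=863293,  q_13=2·17476+3811=38763
a_14=1:  p_14=1·863293+389209=1252502,  q_14=1·38763+17476=56239
a_15=3:  p_15=3·1252502+863293=4620799,  q_15=3·56239+38763=207480
(x₁, y₁) = (4620799, 207480);  4620799² − 496·207480² = 1 ✓
(4620799+207480√496)^2 = 42703566796801 + 1917446753040√496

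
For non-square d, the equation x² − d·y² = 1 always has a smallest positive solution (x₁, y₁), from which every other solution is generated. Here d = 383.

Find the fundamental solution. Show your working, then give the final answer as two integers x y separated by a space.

18768 959

√383 = [19; 1,1,3,19,3,1,1,38, …], period ℓ=8 (even) → k=7
a_0=19:  p_0=19·1+0=19,  q_0=19·0+1=1
a_1=1:  p_1=1·19+1=20,  q_1=1·1+0=1
a_2=1:  p_2=1·20+19=39,  q_2=1·1+1=2
a_3=3:  p_3=3·39+20=137,  q_3=3·2+1=7
…
a_6=1:  p_6=1·8063+2642=10705,  q_6=1·412+135=547
a_7=1:  p_7=1·10705+8063=18768,  q_7=1·547+412=959
fundamental: x₁=18768, y₁=959  (since 352237824 − 383·919681 = 1)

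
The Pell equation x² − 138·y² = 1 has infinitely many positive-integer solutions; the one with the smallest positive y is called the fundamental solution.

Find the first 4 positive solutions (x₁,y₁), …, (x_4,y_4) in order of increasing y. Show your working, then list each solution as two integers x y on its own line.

47 4
4417 376
415151 35340
39019777 3321584

√138 → a₀=11, period (1,2,1,22); ℓ=4 even so k=3
step 0: (11, 1)  from 11·(1,0) + (0,1)
…
step 2: (35, 3)  from 2·(12,1) + (11,1)
step 3: (47, 4)  from 1·(35,3) + (12,1)
fundamental: x₁=47, y₁=4  (since 2209 − 138·16 = 1)
(x_2, y_2) = (47·47 + 138·4·4, 47·4 + 4·47) = (4417, 376)
(x_3, y_3) = (47·4417 + 138·4·376, 47·376 + 4·4417) = (415151, 35340)
(x_4, y_4) = (47·415151 + 138·4·35340, 47·35340 + 4·415151) = (39019777, 3321584)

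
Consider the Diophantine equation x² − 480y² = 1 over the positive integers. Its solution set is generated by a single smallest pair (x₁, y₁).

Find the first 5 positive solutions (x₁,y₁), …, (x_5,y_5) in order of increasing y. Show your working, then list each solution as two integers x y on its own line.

√480 → a₀=21, period (1,9,1,42); ℓ=4 even so k=3
i=0: a=21 ⇒ p=21, q=1
i=1: a=1 ⇒ p=22, q=1
i=2: a=9 ⇒ p=219, q=10
i=3: a=1 ⇒ p=241, q=11
→ (241, 11).  Check: 241²=58081, 480·11²=58080, difference 1.
(x_2, y_2) = (241·241 + 480·11·11, 241·11 + 11·241) = (116161, 5302)
(x_3, y_3) = (241·116161 + 480·11·5302, 241·5302 + 11·116161) = (55989361, 2555553)
(x_4, y_4) = (241·55989361 + 480·11·2555553, 241·2555553 + 11·55989361) = (26986755841, 1231771244)
(x_5, y_5) = (241·26986755841 + 480·11·1231771244, 241·1231771244 + 11·26986755841) = (13007560326001, 593711184055)

241 11
116161 5302
55989361 2555553
26986755841 1231771244
13007560326001 593711184055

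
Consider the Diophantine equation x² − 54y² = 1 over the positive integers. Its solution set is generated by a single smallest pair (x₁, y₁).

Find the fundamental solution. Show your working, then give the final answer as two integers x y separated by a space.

485 66

√54 = [7; 2,1,6,1,2,14, …], period ℓ=6 (even) → k=5
k=0  a_k=7  p_k/q_k = 7/1
…
k=3  a_k=6  p_k/q_k = 147/20
k=4  a_k=1  p_k/q_k = 169/23
k=5  a_k=2  p_k/q_k = 485/66
→ (485, 66).  Check: 485²=235225, 54·66²=235224, difference 1.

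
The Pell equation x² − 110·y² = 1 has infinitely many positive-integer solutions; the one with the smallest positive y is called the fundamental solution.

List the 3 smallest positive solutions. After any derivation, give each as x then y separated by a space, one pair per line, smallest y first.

21 2
881 84
36981 3526

√110 = [10; 2,20, …], period ℓ=2 (even) → k=1
a_0=10:  p_0=10·1+0=10,  q_0=10·0+1=1
a_1=2:  p_1=2·10+1=21,  q_1=2·1+0=2
fundamental: x₁=21, y₁=2  (since 441 − 110·4 = 1)
(21+2√110)^2 = 881 + 84√110
(21+2√110)^3 = 36981 + 3526√110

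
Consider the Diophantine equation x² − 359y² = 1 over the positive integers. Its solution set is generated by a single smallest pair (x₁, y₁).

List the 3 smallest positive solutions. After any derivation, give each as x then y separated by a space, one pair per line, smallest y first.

√359 = [18; 1,17,1,36, …], period ℓ=4 (even) → k=3
a_0=18:  p_0=18·1+0=18,  q_0=18·0+1=1
…
a_2=17:  p_2=17·19+18=341,  q_2=17·1+1=18
a_3=1:  p_3=1·341+19=360,  q_3=1·18+1=19
→ (360, 19).  Check: 360²=129600, 359·19²=129599, difference 1.
(360+19√359)^2 = 259199 + 13680√359
(360+19√359)^3 = 186622920 + 9849581√359

360 19
259199 13680
186622920 9849581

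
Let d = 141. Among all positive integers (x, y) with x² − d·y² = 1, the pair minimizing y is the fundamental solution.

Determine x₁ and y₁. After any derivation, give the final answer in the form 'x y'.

d=141: √d = [11; 1,6,1,22] (ℓ=4, even), read p_3/q_3
step 0: (11, 1)  from 11·(1,0) + (0,1)
step 1: (12, 1)  from 1·(11,1) + (1,0)
step 2: (83, 7)  from 6·(12,1) + (11,1)
step 3: (95, 8)  from 1·(83,7) + (12,1)
(x₁, y₁) = (95, 8);  95² − 141·8² = 1 ✓

95 8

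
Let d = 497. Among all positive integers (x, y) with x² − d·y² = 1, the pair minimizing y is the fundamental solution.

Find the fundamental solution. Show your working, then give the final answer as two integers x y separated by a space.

√497 = [22; 3,2,2,5,6,5,2,2,3,44, …], period ℓ=10 (even) → k=9
k=0  a_k=22  p_k/q_k = 22/1
k=1  a_k=3  p_k/q_k = 67/3
k=2  a_k=2  p_k/q_k = 156/7
k=3  a_k=2  p_k/q_k = 379/17
k=4  a_k=5  p_k/q_k = 2051/92
k=5  a_k=6  p_k/q_k = 12685/569
k=6  a_k=5  p_k/q_k = 65476/2937
k=7  a_k=2  p_k/q_k = 143637/6443
k=8  a_k=2  p_k/q_k = 352750/15823
k=9  a_k=3  p_k/q_k = 1201887/53912
(x₁, y₁) = (1201887, 53912);  1201887² − 497·53912² = 1 ✓

1201887 53912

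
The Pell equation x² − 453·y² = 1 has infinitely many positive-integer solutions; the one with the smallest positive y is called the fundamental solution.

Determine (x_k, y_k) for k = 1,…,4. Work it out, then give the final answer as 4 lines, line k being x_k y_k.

√453 → a₀=21, period (3,1,1,10,14,10,1,1,3,42); ℓ=10 even so k=9
i=0: a=21 ⇒ p=21, q=1
…
i=3: a=1 ⇒ p=149, q=7
…
i=6: a=10 ⇒ p=223565, q=10504
i=7: a=1 ⇒ p=245764, q=11547
i=8: a=1 ⇒ p=469329, q=22051
i=9: a=3 ⇒ p=1653751, q=77700
fundamental: x₁=1653751, y₁=77700  (since 2734892370001 − 453·6037290000 = 1)
k=2:  x_2 = 1653751·1653751+453·77700·77700 = 5469784740001,  y_2 = 1653751·77700+77700·1653751 = 256992905400
k=3:  x_3 = 1653751·5469784740001+453·77700·256992905400 = 18091323967121133751,  y_3 = 1653751·256992905400+77700·5469784740001 = 850004548596233100
k=4:  x_4 = 1653751·18091323967121133751+453·77700·850004548596233100 = 59837090203895614338960001,  y_4 = 1653751·850004548596233100+77700·18091323967121133751 = 2811391744490881177810800

1653751 77700
5469784740001 256992905400
18091323967121133751 850004548596233100
59837090203895614338960001 2811391744490881177810800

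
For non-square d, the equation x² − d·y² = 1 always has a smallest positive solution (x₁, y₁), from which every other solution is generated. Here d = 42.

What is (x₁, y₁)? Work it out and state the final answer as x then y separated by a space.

13 2

[6; 2,12] for √42; ℓ=2 ⇒ convergent index 1
step 0: (6, 1)  from 6·(1,0) + (0,1)
step 1: (13, 2)  from 2·(6,1) + (1,0)
→ (13, 2).  Check: 13²=169, 42·2²=168, difference 1.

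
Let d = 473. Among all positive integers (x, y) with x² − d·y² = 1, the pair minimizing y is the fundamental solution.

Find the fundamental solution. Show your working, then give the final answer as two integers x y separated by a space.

√473 → a₀=21, period (1,2,1,42); ℓ=4 even so k=3
a_0=21:  p_0=21·1+0=21,  q_0=21·0+1=1
a_1=1:  p_1=1·21+1=22,  q_1=1·1+0=1
a_2=2:  p_2=2·22+21=65,  q_2=2·1+1=3
a_3=1:  p_3=1·65+22=87,  q_3=1·3+1=4
(x₁, y₁) = (87, 4);  87² − 473·4² = 1 ✓

87 4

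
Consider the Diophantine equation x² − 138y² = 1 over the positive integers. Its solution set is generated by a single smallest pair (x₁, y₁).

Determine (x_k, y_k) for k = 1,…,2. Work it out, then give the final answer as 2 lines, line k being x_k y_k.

47 4
4417 376

√138 = [11; 1,2,1,22, …], period ℓ=4 (even) → k=3
step 0: (11, 1)  from 11·(1,0) + (0,1)
…
step 2: (35, 3)  from 2·(12,1) + (11,1)
step 3: (47, 4)  from 1·(35,3) + (12,1)
→ (47, 4).  Check: 47²=2209, 138·4²=2208, difference 1.
n=2: (47,4)∘(47,4) = (47·47+138·4·4, 47·4+4·47) = (4417,376)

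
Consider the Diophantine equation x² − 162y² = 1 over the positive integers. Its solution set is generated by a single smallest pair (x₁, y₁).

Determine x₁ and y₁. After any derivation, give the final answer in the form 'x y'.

[12; 1,2,1,2,12,2,1,2,1,24] for √162; ℓ=10 ⇒ convergent index 9
step 0: (12, 1)  from 12·(1,0) + (0,1)
…
step 2: (38, 3)  from 2·(13,1) + (12,1)
…
step 5: (1731, 136)  from 12·(140,11) + (51,4)
step 6: (3602, 283)  from 2·(1731,136) + (140,11)
…
step 8: (14268, 1121)  from 2·(5333,419) + (3602,283)
step 9: (19601, 1540)  from 1·(14268,1121) + (5333,419)
fundamental: x₁=19601, y₁=1540  (since 384199201 − 162·2371600 = 1)

19601 1540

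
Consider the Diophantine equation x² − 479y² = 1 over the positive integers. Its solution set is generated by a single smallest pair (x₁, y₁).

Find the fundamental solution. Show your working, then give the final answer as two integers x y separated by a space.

2989440 136591

d=479: √d = [21; 1,7,1,3,2,21,2,3,1,7,1,42] (ℓ=12, even), read p_11/q_11
step 0: (21, 1)  from 21·(1,0) + (0,1)
…
step 2: (175, 8)  from 7·(22,1) + (21,1)
step 3: (197, 9)  from 1·(175,8) + (22,1)
step 4: (766, 35)  from 3·(197,9) + (175,8)
step 5: (1729, 79)  from 2·(766,35) + (197,9)
step 6: (37075, 1694)  from 21·(1729,79) + (766,35)
step 7: (75879, 3467)  from 2·(37075,1694) + (1729,79)
step 8: (264712, 12095)  from 3·(75879,3467) + (37075,1694)
step 9: (340591, 15562)  from 1·(264712,12095) + (75879,3467)
step 10: (2648849, 121029)  from 7·(340591,15562) + (264712,12095)
step 11: (2989440, 136591)  from 1·(2648849,121029) + (340591,15562)
fundamental: x₁=2989440, y₁=136591  (since 8936751513600 − 479·18657101281 = 1)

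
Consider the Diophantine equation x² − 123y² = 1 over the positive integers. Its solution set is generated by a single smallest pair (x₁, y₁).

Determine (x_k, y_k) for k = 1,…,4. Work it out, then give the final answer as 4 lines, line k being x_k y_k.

√123 → a₀=11, period (11,22); ℓ=2 even so k=1
k=0  a_k=11  p_k/q_k = 11/1
k=1  a_k=11  p_k/q_k = 122/11
(x₁, y₁) = (122, 11);  122² − 123·11² = 1 ✓
k=2:  x_2 = 122·122+123·11·11 = 29767,  y_2 = 122·11+11·122 = 2684
k=3:  x_3 = 122·29767+123·11·2684 = 7263026,  y_3 = 122·2684+11·29767 = 654885
k=4:  x_4 = 122·7263026+123·11·654885 = 1772148577,  y_4 = 122·654885+11·7263026 = 159789256

122 11
29767 2684
7263026 654885
1772148577 159789256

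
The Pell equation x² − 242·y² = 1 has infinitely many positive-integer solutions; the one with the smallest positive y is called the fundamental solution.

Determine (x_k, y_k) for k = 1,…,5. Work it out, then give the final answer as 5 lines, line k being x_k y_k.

d=242: √d = [15; 1,1,3,1,14,1,3,1,1,30] (ℓ=10, even), read p_9/q_9
step 0: (15, 1)  from 15·(1,0) + (0,1)
…
step 2: (31, 2)  from 1·(16,1) + (15,1)
…
step 4: (140, 9)  from 1·(109,7) + (31,2)
…
step 6: (2209, 142)  from 1·(2069,133) + (140,9)
…
step 8: (10905, 701)  from 1·(8696,559) + (2209,142)
step 9: (19601, 1260)  from 1·(10905,701) + (8696,559)
→ (19601, 1260).  Check: 19601²=384199201, 242·1260²=384199200, difference 1.
k=2:  x_2 = 19601·19601+242·1260·1260 = 768398401,  y_2 = 19601·1260+1260·19601 = 49394520
k=3:  x_3 = 19601·768398401+242·1260·49394520 = 30122754096401,  y_3 = 19601·49394520+1260·768398401 = 1936363971780
k=4:  x_4 = 19601·30122754096401+242·1260·1936363971780 = 1180872205318713601,  y_4 = 19601·1936363971780+1260·30122754096401 = 75909340372325040
k=5:  x_5 = 19601·1180872205318713601+242·1260·75909340372325040 = 46292552162781456490001,  y_5 = 19601·75909340372325040+1260·1180872205318713601 = 2975797959339522246300

19601 1260
768398401 49394520
30122754096401 1936363971780
1180872205318713601 75909340372325040
46292552162781456490001 2975797959339522246300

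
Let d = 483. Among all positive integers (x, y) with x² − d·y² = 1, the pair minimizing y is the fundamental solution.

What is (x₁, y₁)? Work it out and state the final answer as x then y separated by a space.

22 1

√483 = [21; 1,42, …], period ℓ=2 (even) → k=1
k=0  a_k=21  p_k/q_k = 21/1
k=1  a_k=1  p_k/q_k = 22/1
fundamental: x₁=22, y₁=1  (since 484 − 483·1 = 1)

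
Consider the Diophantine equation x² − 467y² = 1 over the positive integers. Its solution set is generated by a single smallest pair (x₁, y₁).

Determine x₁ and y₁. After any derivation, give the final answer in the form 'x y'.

1625626 75225

[21; 1,1,1,1,3,…,1,1,42] for √467; ℓ=14 ⇒ convergent index 13
k=0  a_k=21  p_k/q_k = 21/1
…
k=2  a_k=1  p_k/q_k = 43/2
…
k=4  a_k=1  p_k/q_k = 108/5
k=5  a_k=3  p_k/q_k = 389/18
k=6  a_k=3  p_k/q_k = 1275/59
k=7  a_k=21  p_k/q_k = 27164/1257
…
k=10  a_k=1  p_k/q_k = 358232/16577
…
k=12  a_k=1  p_k/q_k = 991929/45901
k=13  a_k=1  p_k/q_k = 1625626/75225
fundamental: x₁=1625626, y₁=75225  (since 2642659891876 − 467·5658800625 = 1)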